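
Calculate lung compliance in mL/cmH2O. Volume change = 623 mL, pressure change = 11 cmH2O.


C = dV / dP
C = 623 / 11
C = 56.64 mL/cmH2O


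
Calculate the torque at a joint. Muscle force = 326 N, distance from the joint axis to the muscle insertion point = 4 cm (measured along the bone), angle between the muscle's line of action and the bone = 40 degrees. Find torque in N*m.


Torque = F * d * sin(theta)   (moment arm = d*sin(theta))
d = 4 cm = 0.04 m
Torque = 326 * 0.04 * sin(40)
Torque = 8.382 N*m


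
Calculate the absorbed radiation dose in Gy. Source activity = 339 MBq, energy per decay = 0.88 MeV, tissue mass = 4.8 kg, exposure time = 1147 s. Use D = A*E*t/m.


A = 339 MBq = 3.3900e+08 Bq
E = 0.88 MeV = 1.40976e-13 J
D = A*E*t/m = 3.3900e+08*1.40976e-13*1147/4.8
D = 0.01142 Gy


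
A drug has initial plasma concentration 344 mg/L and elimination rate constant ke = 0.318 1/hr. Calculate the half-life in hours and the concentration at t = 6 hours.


t_half = ln(2) / ke = 0.693147 / 0.318 = 2.18 hr
C(t) = C0 * exp(-ke*t) = 344 * exp(-0.318*6)
C(6) = 51.04 mg/L


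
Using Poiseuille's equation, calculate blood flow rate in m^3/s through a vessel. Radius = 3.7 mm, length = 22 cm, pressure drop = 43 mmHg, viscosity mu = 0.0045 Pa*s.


Q = pi*r^4*dP / (8*mu*L)
r = 0.0037 m, L = 0.22 m
dP = 43 mmHg = 5732.846 Pa
Q = 4.2619e-04 m^3/s


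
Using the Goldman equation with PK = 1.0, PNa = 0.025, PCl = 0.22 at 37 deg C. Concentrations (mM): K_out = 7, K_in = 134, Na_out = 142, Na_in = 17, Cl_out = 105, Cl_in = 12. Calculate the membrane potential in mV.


Vm = (RT/F)*ln((PK*Ko + PNa*Nao + PCl*Cli)/(PK*Ki + PNa*Nai + PCl*Clo))
Numer = 13.19, Denom = 157.525
Vm = -66.28 mV


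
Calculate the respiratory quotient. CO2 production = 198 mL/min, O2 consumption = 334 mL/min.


RQ = VCO2 / VO2
RQ = 198 / 334
RQ = 0.5928


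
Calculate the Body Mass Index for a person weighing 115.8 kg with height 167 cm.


BMI = weight / height^2
height = 167 cm = 1.67 m
BMI = 115.8 / 1.67^2
BMI = 41.52 kg/m^2


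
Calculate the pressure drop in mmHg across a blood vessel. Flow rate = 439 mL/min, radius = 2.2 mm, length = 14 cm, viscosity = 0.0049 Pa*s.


dP = 8*mu*L*Q / (pi*r^4)
Q = 439 mL/min = 7.31667e-06 m^3/s
dP = 545.616 Pa = 545.616 / 133.322 mmHg = 4.092 mmHg


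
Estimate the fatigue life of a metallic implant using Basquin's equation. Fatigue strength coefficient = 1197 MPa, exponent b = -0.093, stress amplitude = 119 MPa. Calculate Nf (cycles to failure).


sigma_a = sigma_f' * (2Nf)^b
2Nf = (sigma_a/sigma_f')^(1/b)
2Nf = (119/1197)^(1/-0.093)
2Nf = 6.0266685e+10
Nf = 3.0133e+10


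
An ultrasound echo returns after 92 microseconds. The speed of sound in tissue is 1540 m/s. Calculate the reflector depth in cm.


depth = c * t / 2
t = 92 us = 9.2000e-05 s
depth = 1540 * 9.2000e-05 / 2
depth = 0.07084 m = 7.084 cm


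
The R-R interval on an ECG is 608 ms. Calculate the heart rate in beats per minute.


HR = 60 / RR_interval(s)
RR = 608 ms = 0.608 s
HR = 60 / 0.608 = 98.68 bpm


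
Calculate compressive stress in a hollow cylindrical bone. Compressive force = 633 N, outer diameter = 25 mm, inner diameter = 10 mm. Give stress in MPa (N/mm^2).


A = pi*(r_o^2 - r_i^2)
r_o = 12.5 mm, r_i = 5 mm
A = 412.334 mm^2
sigma = F/A = 633 / 412.334
sigma = 1.535 MPa


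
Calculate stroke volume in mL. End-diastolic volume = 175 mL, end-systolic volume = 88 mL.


SV = EDV - ESV
SV = 175 - 88
SV = 87 mL


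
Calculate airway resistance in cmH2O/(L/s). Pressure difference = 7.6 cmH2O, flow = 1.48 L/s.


R = dP / flow
R = 7.6 / 1.48
R = 5.135 cmH2O/(L/s)


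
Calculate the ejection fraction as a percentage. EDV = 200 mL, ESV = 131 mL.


SV = EDV - ESV = 200 - 131 = 69 mL
EF = SV/EDV * 100 = 69/200 * 100
EF = 34.5%


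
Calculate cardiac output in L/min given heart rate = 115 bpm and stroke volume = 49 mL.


CO = HR * SV
CO = 115 * 49 / 1000
CO = 5.635 L/min


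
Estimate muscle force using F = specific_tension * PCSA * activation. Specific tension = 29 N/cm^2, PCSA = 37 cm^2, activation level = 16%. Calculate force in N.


F = sigma * PCSA * activation
F = 29 * 37 * 0.16
F = 171.7 N


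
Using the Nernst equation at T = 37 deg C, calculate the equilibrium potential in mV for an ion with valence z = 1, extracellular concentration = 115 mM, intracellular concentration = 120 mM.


E = (RT/(zF)) * ln(C_out/C_in)
T = 37 + 273.15 = 310.15 K
E = (8.314 * 310.15 / (1 * 96485)) * ln(115/120)
E = -1.137 mV


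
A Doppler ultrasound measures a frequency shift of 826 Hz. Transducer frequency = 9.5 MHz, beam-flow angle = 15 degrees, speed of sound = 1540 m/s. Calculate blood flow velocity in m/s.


v = fd * c / (2 * f0 * cos(theta))
v = 826 * 1540 / (2 * 9.5000e+06 * cos(15))
v = 0.06931 m/s


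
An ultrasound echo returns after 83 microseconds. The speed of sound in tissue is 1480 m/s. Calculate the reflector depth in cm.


depth = c * t / 2
t = 83 us = 8.3000e-05 s
depth = 1480 * 8.3000e-05 / 2
depth = 0.06142 m = 6.142 cm


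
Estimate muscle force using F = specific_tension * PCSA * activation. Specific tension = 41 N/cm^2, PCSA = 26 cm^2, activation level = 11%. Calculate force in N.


F = sigma * PCSA * activation
F = 41 * 26 * 0.11
F = 117.3 N


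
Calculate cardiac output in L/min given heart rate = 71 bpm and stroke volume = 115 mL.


CO = HR * SV
CO = 71 * 115 / 1000
CO = 8.165 L/min


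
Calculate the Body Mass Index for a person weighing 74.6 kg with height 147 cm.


BMI = weight / height^2
height = 147 cm = 1.47 m
BMI = 74.6 / 1.47^2
BMI = 34.52 kg/m^2


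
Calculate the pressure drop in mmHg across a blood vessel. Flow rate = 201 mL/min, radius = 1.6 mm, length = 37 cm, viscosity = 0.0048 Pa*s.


dP = 8*mu*L*Q / (pi*r^4)
Q = 201 mL/min = 3.35e-06 m^3/s
dP = 2311.79 Pa = 2311.79 / 133.322 mmHg = 17.34 mmHg


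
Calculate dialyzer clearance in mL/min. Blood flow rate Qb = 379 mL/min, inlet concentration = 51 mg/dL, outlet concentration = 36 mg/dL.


K = Qb * (Cb_in - Cb_out) / Cb_in
K = 379 * (51 - 36) / 51
K = 111.5 mL/min


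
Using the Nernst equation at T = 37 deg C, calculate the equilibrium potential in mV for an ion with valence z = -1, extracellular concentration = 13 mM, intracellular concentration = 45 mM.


E = (RT/(zF)) * ln(C_out/C_in)
T = 37 + 273.15 = 310.15 K
E = (8.314 * 310.15 / (-1 * 96485)) * ln(13/45)
E = 33.19 mV


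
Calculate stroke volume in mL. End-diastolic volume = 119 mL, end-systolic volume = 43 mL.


SV = EDV - ESV
SV = 119 - 43
SV = 76 mL


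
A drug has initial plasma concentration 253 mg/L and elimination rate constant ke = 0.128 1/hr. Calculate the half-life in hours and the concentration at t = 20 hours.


t_half = ln(2) / ke = 0.693147 / 0.128 = 5.415 hr
C(t) = C0 * exp(-ke*t) = 253 * exp(-0.128*20)
C(20) = 19.56 mg/L


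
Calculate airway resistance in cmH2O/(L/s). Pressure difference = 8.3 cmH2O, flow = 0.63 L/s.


R = dP / flow
R = 8.3 / 0.63
R = 13.17 cmH2O/(L/s)


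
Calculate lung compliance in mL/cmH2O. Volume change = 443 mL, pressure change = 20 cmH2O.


C = dV / dP
C = 443 / 20
C = 22.15 mL/cmH2O


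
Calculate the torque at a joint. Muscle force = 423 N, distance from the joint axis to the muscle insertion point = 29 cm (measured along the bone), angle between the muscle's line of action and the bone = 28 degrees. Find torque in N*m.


Torque = F * d * sin(theta)   (moment arm = d*sin(theta))
d = 29 cm = 0.29 m
Torque = 423 * 0.29 * sin(28)
Torque = 57.59 N*m


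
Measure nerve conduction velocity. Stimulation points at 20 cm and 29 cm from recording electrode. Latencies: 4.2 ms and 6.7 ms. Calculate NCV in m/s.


Distance = (29 - 20) / 100 = 0.09 m
dt = (6.7 - 4.2) / 1000 = 0.0025 s
NCV = dist / dt = 36 m/s


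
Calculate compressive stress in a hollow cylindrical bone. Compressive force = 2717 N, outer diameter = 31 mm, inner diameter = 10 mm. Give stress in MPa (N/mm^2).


A = pi*(r_o^2 - r_i^2)
r_o = 15.5 mm, r_i = 5 mm
A = 676.228 mm^2
sigma = F/A = 2717 / 676.228
sigma = 4.018 MPa


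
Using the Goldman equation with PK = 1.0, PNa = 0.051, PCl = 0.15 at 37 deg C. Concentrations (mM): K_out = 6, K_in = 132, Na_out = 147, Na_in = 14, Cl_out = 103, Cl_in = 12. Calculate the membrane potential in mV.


Vm = (RT/F)*ln((PK*Ko + PNa*Nao + PCl*Cli)/(PK*Ki + PNa*Nai + PCl*Clo))
Numer = 15.297, Denom = 148.164
Vm = -60.68 mV


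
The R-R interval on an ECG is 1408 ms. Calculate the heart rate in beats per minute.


HR = 60 / RR_interval(s)
RR = 1408 ms = 1.408 s
HR = 60 / 1.408 = 42.61 bpm


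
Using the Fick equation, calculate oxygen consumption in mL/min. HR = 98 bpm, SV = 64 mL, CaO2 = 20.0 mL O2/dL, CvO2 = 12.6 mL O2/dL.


CO = HR*SV = 98*64/1000 = 6.272 L/min
a-v O2 diff = 20.0 - 12.6 = 7.4 mL/dL
VO2 = CO * (CaO2-CvO2) * 10 dL/L
VO2 = 6.272 * 7.4 * 10
VO2 = 464.1 mL/min


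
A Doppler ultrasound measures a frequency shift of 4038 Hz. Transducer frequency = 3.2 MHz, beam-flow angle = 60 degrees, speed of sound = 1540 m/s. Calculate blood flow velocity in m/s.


v = fd * c / (2 * f0 * cos(theta))
v = 4038 * 1540 / (2 * 3.2000e+06 * cos(60))
v = 1.943 m/s


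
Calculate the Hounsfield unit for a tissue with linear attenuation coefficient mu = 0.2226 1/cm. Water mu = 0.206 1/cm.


HU = ((mu_tissue - mu_water) / mu_water) * 1000
HU = ((0.2226 - 0.206) / 0.206) * 1000
HU = 80.58


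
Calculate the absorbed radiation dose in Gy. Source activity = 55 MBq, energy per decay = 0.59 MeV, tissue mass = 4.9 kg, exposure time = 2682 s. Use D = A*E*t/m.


A = 55 MBq = 5.5000e+07 Bq
E = 0.59 MeV = 9.4518e-14 J
D = A*E*t/m = 5.5000e+07*9.4518e-14*2682/4.9
D = 0.002845 Gy


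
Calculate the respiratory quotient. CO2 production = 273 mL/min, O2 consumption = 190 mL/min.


RQ = VCO2 / VO2
RQ = 273 / 190
RQ = 1.437


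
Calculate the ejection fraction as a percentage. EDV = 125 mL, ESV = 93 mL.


SV = EDV - ESV = 125 - 93 = 32 mL
EF = SV/EDV * 100 = 32/125 * 100
EF = 25.6%


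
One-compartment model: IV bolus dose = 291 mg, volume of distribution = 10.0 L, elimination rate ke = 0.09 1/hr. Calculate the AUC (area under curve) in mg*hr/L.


C0 = Dose/Vd = 291/10.0 = 29.1 mg/L
AUC = C0/ke = 29.1/0.09
AUC = 323.3 mg*hr/L


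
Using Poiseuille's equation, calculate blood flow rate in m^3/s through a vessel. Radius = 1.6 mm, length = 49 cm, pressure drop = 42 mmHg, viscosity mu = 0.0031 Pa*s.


Q = pi*r^4*dP / (8*mu*L)
r = 0.0016 m, L = 0.49 m
dP = 42 mmHg = 5599.524 Pa
Q = 9.4871e-06 m^3/s


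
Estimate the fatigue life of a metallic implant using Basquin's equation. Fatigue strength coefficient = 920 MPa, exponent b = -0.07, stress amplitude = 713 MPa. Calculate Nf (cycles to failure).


sigma_a = sigma_f' * (2Nf)^b
2Nf = (sigma_a/sigma_f')^(1/b)
2Nf = (713/920)^(1/-0.07)
2Nf = 38.142069
Nf = 19.07


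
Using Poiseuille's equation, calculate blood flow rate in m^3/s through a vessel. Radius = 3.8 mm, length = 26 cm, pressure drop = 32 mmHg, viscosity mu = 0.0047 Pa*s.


Q = pi*r^4*dP / (8*mu*L)
r = 0.0038 m, L = 0.26 m
dP = 32 mmHg = 4266.304 Pa
Q = 2.8587e-04 m^3/s


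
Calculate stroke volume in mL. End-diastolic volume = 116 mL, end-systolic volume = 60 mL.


SV = EDV - ESV
SV = 116 - 60
SV = 56 mL


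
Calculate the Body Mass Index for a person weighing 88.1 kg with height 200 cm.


BMI = weight / height^2
height = 200 cm = 2 m
BMI = 88.1 / 2^2
BMI = 22.02 kg/m^2


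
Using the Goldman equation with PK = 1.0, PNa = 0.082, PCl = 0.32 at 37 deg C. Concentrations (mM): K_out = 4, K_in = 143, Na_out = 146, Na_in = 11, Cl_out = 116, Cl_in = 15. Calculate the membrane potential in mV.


Vm = (RT/F)*ln((PK*Ko + PNa*Nao + PCl*Cli)/(PK*Ki + PNa*Nai + PCl*Clo))
Numer = 20.772, Denom = 181.022
Vm = -57.86 mV


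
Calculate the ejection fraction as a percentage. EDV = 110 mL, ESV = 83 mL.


SV = EDV - ESV = 110 - 83 = 27 mL
EF = SV/EDV * 100 = 27/110 * 100
EF = 24.55%


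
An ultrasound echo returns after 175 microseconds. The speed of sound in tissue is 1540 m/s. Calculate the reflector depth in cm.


depth = c * t / 2
t = 175 us = 1.7500e-04 s
depth = 1540 * 1.7500e-04 / 2
depth = 0.13475 m = 13.475 cm


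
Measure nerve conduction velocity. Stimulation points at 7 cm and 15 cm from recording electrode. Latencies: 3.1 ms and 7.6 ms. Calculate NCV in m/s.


Distance = (15 - 7) / 100 = 0.08 m
dt = (7.6 - 3.1) / 1000 = 0.0045 s
NCV = dist / dt = 17.78 m/s


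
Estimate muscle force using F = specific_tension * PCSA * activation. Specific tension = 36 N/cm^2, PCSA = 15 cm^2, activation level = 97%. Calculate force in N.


F = sigma * PCSA * activation
F = 36 * 15 * 0.97
F = 523.8 N


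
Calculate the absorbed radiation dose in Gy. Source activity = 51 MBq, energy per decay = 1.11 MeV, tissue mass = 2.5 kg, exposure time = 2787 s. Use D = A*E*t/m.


A = 51 MBq = 5.1000e+07 Bq
E = 1.11 MeV = 1.77822e-13 J
D = A*E*t/m = 5.1000e+07*1.77822e-13*2787/2.5
D = 0.01011 Gy


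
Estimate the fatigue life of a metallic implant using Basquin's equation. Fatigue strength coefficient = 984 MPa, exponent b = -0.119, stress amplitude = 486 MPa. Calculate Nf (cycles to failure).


sigma_a = sigma_f' * (2Nf)^b
2Nf = (sigma_a/sigma_f')^(1/b)
2Nf = (486/984)^(1/-0.119)
2Nf = 375.3565
Nf = 187.7


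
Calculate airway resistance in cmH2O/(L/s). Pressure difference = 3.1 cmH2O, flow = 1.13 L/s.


R = dP / flow
R = 3.1 / 1.13
R = 2.743 cmH2O/(L/s)


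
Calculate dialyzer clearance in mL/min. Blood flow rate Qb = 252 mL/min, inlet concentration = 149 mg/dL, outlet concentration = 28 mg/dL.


K = Qb * (Cb_in - Cb_out) / Cb_in
K = 252 * (149 - 28) / 149
K = 204.6 mL/min


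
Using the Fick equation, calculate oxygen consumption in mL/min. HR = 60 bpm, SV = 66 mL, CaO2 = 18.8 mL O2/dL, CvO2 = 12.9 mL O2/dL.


CO = HR*SV = 60*66/1000 = 3.96 L/min
a-v O2 diff = 18.8 - 12.9 = 5.9 mL/dL
VO2 = CO * (CaO2-CvO2) * 10 dL/L
VO2 = 3.96 * 5.9 * 10
VO2 = 233.6 mL/min


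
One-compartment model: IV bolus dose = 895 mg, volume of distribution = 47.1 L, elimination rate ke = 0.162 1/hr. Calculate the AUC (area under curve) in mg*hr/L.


C0 = Dose/Vd = 895/47.1 = 19.0021 mg/L
AUC = C0/ke = 19.0021/0.162
AUC = 117.3 mg*hr/L


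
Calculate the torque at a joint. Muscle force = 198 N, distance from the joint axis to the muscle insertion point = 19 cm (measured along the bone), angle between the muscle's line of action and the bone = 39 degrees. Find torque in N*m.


Torque = F * d * sin(theta)   (moment arm = d*sin(theta))
d = 19 cm = 0.19 m
Torque = 198 * 0.19 * sin(39)
Torque = 23.68 N*m


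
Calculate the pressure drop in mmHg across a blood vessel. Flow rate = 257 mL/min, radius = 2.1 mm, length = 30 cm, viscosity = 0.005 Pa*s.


dP = 8*mu*L*Q / (pi*r^4)
Q = 257 mL/min = 4.28333e-06 m^3/s
dP = 841.271 Pa = 841.271 / 133.322 mmHg = 6.31 mmHg


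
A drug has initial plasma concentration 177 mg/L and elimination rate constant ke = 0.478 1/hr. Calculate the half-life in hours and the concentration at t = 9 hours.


t_half = ln(2) / ke = 0.693147 / 0.478 = 1.45 hr
C(t) = C0 * exp(-ke*t) = 177 * exp(-0.478*9)
C(9) = 2.397 mg/L


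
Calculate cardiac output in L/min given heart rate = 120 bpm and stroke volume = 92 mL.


CO = HR * SV
CO = 120 * 92 / 1000
CO = 11.04 L/min


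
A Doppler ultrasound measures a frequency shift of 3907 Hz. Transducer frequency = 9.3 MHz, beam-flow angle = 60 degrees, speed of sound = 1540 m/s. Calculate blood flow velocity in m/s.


v = fd * c / (2 * f0 * cos(theta))
v = 3907 * 1540 / (2 * 9.3000e+06 * cos(60))
v = 0.647 m/s


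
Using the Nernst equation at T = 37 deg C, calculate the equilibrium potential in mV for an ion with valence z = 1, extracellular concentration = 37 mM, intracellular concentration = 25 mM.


E = (RT/(zF)) * ln(C_out/C_in)
T = 37 + 273.15 = 310.15 K
E = (8.314 * 310.15 / (1 * 96485)) * ln(37/25)
E = 10.48 mV


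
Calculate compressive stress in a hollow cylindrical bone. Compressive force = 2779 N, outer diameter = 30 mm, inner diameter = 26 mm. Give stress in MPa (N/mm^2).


A = pi*(r_o^2 - r_i^2)
r_o = 15 mm, r_i = 13 mm
A = 175.929 mm^2
sigma = F/A = 2779 / 175.929
sigma = 15.8 MPa


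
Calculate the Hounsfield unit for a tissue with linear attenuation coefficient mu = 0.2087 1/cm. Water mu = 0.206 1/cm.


HU = ((mu_tissue - mu_water) / mu_water) * 1000
HU = ((0.2087 - 0.206) / 0.206) * 1000
HU = 13.11


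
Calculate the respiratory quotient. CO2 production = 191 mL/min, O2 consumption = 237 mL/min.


RQ = VCO2 / VO2
RQ = 191 / 237
RQ = 0.8059


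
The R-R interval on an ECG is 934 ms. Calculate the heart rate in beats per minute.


HR = 60 / RR_interval(s)
RR = 934 ms = 0.934 s
HR = 60 / 0.934 = 64.24 bpm


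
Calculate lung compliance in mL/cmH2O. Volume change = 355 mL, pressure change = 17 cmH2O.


C = dV / dP
C = 355 / 17
C = 20.88 mL/cmH2O


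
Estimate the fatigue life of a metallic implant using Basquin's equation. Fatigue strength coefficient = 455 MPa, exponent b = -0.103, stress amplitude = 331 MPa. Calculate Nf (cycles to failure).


sigma_a = sigma_f' * (2Nf)^b
2Nf = (sigma_a/sigma_f')^(1/b)
2Nf = (331/455)^(1/-0.103)
2Nf = 21.957679
Nf = 10.98


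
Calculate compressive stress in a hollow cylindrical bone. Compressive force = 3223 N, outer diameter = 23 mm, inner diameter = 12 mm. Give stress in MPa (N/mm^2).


A = pi*(r_o^2 - r_i^2)
r_o = 11.5 mm, r_i = 6 mm
A = 302.378 mm^2
sigma = F/A = 3223 / 302.378
sigma = 10.66 MPa


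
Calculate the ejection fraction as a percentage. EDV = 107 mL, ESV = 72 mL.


SV = EDV - ESV = 107 - 72 = 35 mL
EF = SV/EDV * 100 = 35/107 * 100
EF = 32.71%


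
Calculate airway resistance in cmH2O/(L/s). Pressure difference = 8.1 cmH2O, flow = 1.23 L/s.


R = dP / flow
R = 8.1 / 1.23
R = 6.585 cmH2O/(L/s)


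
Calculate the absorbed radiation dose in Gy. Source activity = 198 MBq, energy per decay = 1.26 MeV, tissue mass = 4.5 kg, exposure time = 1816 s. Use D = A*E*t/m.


A = 198 MBq = 1.9800e+08 Bq
E = 1.26 MeV = 2.01852e-13 J
D = A*E*t/m = 1.9800e+08*2.01852e-13*1816/4.5
D = 0.01613 Gy


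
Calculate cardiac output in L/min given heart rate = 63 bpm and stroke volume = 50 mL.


CO = HR * SV
CO = 63 * 50 / 1000
CO = 3.15 L/min


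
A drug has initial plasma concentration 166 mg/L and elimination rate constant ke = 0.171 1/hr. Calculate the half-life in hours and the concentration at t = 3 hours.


t_half = ln(2) / ke = 0.693147 / 0.171 = 4.053 hr
C(t) = C0 * exp(-ke*t) = 166 * exp(-0.171*3)
C(3) = 99.38 mg/L


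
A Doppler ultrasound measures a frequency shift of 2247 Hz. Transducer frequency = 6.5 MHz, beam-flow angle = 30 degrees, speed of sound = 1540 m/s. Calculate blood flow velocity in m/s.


v = fd * c / (2 * f0 * cos(theta))
v = 2247 * 1540 / (2 * 6.5000e+06 * cos(30))
v = 0.3074 m/s


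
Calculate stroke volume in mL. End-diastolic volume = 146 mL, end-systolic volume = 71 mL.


SV = EDV - ESV
SV = 146 - 71
SV = 75 mL


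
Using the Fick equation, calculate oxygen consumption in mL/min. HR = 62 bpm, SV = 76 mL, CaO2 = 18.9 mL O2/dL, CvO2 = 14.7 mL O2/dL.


CO = HR*SV = 62*76/1000 = 4.712 L/min
a-v O2 diff = 18.9 - 14.7 = 4.2 mL/dL
VO2 = CO * (CaO2-CvO2) * 10 dL/L
VO2 = 4.712 * 4.2 * 10
VO2 = 197.9 mL/min


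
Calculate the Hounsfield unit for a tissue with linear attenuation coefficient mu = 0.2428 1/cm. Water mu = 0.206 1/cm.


HU = ((mu_tissue - mu_water) / mu_water) * 1000
HU = ((0.2428 - 0.206) / 0.206) * 1000
HU = 178.6


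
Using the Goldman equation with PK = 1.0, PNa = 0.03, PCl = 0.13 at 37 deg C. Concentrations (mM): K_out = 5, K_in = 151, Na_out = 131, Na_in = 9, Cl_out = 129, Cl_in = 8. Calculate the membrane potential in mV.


Vm = (RT/F)*ln((PK*Ko + PNa*Nao + PCl*Cli)/(PK*Ki + PNa*Nai + PCl*Clo))
Numer = 9.97, Denom = 168.04
Vm = -75.49 mV


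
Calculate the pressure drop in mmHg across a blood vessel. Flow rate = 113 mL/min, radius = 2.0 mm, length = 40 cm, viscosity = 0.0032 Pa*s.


dP = 8*mu*L*Q / (pi*r^4)
Q = 113 mL/min = 1.88333e-06 m^3/s
dP = 383.669 Pa = 383.669 / 133.322 mmHg = 2.878 mmHg


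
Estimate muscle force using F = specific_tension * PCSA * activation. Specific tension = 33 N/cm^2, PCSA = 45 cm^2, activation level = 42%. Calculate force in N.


F = sigma * PCSA * activation
F = 33 * 45 * 0.42
F = 623.7 N


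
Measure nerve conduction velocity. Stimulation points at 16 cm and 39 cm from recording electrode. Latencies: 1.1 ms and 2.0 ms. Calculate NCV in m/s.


Distance = (39 - 16) / 100 = 0.23 m
dt = (2.0 - 1.1) / 1000 = 9.0000e-04 s
NCV = dist / dt = 255.6 m/s


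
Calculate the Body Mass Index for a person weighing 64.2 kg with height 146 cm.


BMI = weight / height^2
height = 146 cm = 1.46 m
BMI = 64.2 / 1.46^2
BMI = 30.12 kg/m^2


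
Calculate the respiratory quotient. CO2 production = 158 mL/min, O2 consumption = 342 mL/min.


RQ = VCO2 / VO2
RQ = 158 / 342
RQ = 0.462


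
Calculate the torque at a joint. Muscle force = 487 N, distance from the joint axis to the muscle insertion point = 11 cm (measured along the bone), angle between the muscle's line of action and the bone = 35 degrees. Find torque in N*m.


Torque = F * d * sin(theta)   (moment arm = d*sin(theta))
d = 11 cm = 0.11 m
Torque = 487 * 0.11 * sin(35)
Torque = 30.73 N*m


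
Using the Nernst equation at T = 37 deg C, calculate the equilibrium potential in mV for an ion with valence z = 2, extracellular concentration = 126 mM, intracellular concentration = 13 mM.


E = (RT/(zF)) * ln(C_out/C_in)
T = 37 + 273.15 = 310.15 K
E = (8.314 * 310.15 / (2 * 96485)) * ln(126/13)
E = 30.35 mV


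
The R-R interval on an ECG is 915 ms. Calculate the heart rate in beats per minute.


HR = 60 / RR_interval(s)
RR = 915 ms = 0.915 s
HR = 60 / 0.915 = 65.57 bpm


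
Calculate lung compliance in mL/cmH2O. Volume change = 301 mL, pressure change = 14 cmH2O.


C = dV / dP
C = 301 / 14
C = 21.5 mL/cmH2O


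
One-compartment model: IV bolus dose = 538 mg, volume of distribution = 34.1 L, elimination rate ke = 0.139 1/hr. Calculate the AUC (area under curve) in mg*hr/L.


C0 = Dose/Vd = 538/34.1 = 15.7771 mg/L
AUC = C0/ke = 15.7771/0.139
AUC = 113.5 mg*hr/L


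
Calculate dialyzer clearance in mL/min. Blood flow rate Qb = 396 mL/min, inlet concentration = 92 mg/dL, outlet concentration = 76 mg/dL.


K = Qb * (Cb_in - Cb_out) / Cb_in
K = 396 * (92 - 76) / 92
K = 68.87 mL/min


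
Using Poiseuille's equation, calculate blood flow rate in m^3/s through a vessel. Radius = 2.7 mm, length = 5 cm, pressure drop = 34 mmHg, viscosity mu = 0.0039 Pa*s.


Q = pi*r^4*dP / (8*mu*L)
r = 0.0027 m, L = 0.05 m
dP = 34 mmHg = 4532.948 Pa
Q = 4.8513e-04 m^3/s


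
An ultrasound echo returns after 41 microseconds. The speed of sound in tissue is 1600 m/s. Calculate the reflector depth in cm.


depth = c * t / 2
t = 41 us = 4.1000e-05 s
depth = 1600 * 4.1000e-05 / 2
depth = 0.0328 m = 3.28 cm


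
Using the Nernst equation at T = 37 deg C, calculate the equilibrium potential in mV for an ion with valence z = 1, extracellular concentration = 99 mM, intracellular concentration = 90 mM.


E = (RT/(zF)) * ln(C_out/C_in)
T = 37 + 273.15 = 310.15 K
E = (8.314 * 310.15 / (1 * 96485)) * ln(99/90)
E = 2.547 mV


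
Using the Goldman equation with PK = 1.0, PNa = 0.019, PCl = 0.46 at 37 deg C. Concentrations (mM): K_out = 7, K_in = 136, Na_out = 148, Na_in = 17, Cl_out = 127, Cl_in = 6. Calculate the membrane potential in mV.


Vm = (RT/F)*ln((PK*Ko + PNa*Nao + PCl*Cli)/(PK*Ki + PNa*Nai + PCl*Clo))
Numer = 12.572, Denom = 194.743
Vm = -73.23 mV


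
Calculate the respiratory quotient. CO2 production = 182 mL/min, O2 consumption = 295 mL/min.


RQ = VCO2 / VO2
RQ = 182 / 295
RQ = 0.6169


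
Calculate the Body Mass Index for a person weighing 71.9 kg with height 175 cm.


BMI = weight / height^2
height = 175 cm = 1.75 m
BMI = 71.9 / 1.75^2
BMI = 23.48 kg/m^2


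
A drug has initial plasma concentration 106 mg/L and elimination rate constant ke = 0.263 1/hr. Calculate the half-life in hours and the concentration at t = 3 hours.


t_half = ln(2) / ke = 0.693147 / 0.263 = 2.636 hr
C(t) = C0 * exp(-ke*t) = 106 * exp(-0.263*3)
C(3) = 48.16 mg/L


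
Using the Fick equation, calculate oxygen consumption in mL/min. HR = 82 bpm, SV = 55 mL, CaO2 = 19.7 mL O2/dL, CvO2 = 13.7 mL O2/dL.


CO = HR*SV = 82*55/1000 = 4.51 L/min
a-v O2 diff = 19.7 - 13.7 = 6 mL/dL
VO2 = CO * (CaO2-CvO2) * 10 dL/L
VO2 = 4.51 * 6 * 10
VO2 = 270.6 mL/min


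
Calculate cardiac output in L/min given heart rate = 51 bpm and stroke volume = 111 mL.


CO = HR * SV
CO = 51 * 111 / 1000
CO = 5.661 L/min


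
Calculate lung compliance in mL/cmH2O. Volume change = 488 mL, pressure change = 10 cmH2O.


C = dV / dP
C = 488 / 10
C = 48.8 mL/cmH2O


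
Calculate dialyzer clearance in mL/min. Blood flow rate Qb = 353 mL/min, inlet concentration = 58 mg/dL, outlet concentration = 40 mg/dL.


K = Qb * (Cb_in - Cb_out) / Cb_in
K = 353 * (58 - 40) / 58
K = 109.6 mL/min


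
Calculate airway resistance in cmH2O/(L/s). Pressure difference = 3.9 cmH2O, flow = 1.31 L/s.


R = dP / flow
R = 3.9 / 1.31
R = 2.977 cmH2O/(L/s)


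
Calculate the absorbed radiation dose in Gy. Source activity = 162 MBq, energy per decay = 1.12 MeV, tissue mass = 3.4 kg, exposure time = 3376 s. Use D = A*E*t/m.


A = 162 MBq = 1.6200e+08 Bq
E = 1.12 MeV = 1.79424e-13 J
D = A*E*t/m = 1.6200e+08*1.79424e-13*3376/3.4
D = 0.02886 Gy


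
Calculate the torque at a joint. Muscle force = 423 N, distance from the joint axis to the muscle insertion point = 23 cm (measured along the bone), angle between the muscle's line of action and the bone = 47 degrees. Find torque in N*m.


Torque = F * d * sin(theta)   (moment arm = d*sin(theta))
d = 23 cm = 0.23 m
Torque = 423 * 0.23 * sin(47)
Torque = 71.15 N*m


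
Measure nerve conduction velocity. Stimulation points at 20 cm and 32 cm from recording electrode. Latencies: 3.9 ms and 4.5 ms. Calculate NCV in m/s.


Distance = (32 - 20) / 100 = 0.12 m
dt = (4.5 - 3.9) / 1000 = 6.0000e-04 s
NCV = dist / dt = 200 m/s


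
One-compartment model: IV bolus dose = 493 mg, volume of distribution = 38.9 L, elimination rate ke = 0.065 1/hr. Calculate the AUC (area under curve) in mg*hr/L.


C0 = Dose/Vd = 493/38.9 = 12.6735 mg/L
AUC = C0/ke = 12.6735/0.065
AUC = 195 mg*hr/L


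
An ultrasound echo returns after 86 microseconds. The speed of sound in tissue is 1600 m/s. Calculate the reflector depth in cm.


depth = c * t / 2
t = 86 us = 8.6000e-05 s
depth = 1600 * 8.6000e-05 / 2
depth = 0.0688 m = 6.88 cm


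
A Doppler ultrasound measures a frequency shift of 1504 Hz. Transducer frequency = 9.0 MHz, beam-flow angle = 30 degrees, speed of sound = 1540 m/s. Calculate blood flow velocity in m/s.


v = fd * c / (2 * f0 * cos(theta))
v = 1504 * 1540 / (2 * 9.0000e+06 * cos(30))
v = 0.1486 m/s


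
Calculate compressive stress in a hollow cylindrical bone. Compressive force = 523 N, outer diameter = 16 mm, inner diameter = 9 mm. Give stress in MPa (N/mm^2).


A = pi*(r_o^2 - r_i^2)
r_o = 8 mm, r_i = 4.5 mm
A = 137.445 mm^2
sigma = F/A = 523 / 137.445
sigma = 3.805 MPa


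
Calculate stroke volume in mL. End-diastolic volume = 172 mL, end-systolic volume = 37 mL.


SV = EDV - ESV
SV = 172 - 37
SV = 135 mL


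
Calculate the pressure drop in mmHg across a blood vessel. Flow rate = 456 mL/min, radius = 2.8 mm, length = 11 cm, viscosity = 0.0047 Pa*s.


dP = 8*mu*L*Q / (pi*r^4)
Q = 456 mL/min = 7.6e-06 m^3/s
dP = 162.784 Pa = 162.784 / 133.322 mmHg = 1.221 mmHg


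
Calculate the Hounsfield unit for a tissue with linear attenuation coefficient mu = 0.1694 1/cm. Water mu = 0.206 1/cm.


HU = ((mu_tissue - mu_water) / mu_water) * 1000
HU = ((0.1694 - 0.206) / 0.206) * 1000
HU = -177.7


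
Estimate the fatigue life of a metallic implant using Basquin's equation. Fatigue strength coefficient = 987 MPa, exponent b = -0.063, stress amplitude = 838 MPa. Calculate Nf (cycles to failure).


sigma_a = sigma_f' * (2Nf)^b
2Nf = (sigma_a/sigma_f')^(1/b)
2Nf = (838/987)^(1/-0.063)
2Nf = 13.432133
Nf = 6.716


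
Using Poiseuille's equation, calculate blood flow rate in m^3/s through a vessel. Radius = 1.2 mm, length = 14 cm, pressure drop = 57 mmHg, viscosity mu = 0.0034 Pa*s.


Q = pi*r^4*dP / (8*mu*L)
r = 0.0012 m, L = 0.14 m
dP = 57 mmHg = 7599.354 Pa
Q = 1.3000e-05 m^3/s


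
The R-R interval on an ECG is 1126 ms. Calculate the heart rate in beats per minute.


HR = 60 / RR_interval(s)
RR = 1126 ms = 1.126 s
HR = 60 / 1.126 = 53.29 bpm


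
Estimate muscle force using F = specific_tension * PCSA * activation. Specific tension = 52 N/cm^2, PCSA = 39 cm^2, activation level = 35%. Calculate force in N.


F = sigma * PCSA * activation
F = 52 * 39 * 0.35
F = 709.8 N


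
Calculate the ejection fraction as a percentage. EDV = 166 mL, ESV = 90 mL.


SV = EDV - ESV = 166 - 90 = 76 mL
EF = SV/EDV * 100 = 76/166 * 100
EF = 45.78%


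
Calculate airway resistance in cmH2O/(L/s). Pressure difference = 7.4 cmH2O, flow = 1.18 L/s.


R = dP / flow
R = 7.4 / 1.18
R = 6.271 cmH2O/(L/s)


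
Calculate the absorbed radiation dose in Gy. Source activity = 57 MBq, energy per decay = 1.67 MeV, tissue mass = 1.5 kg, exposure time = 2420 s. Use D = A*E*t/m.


A = 57 MBq = 5.7000e+07 Bq
E = 1.67 MeV = 2.67534e-13 J
D = A*E*t/m = 5.7000e+07*2.67534e-13*2420/1.5
D = 0.0246 Gy


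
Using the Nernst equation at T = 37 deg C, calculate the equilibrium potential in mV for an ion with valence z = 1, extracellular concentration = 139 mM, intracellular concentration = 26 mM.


E = (RT/(zF)) * ln(C_out/C_in)
T = 37 + 273.15 = 310.15 K
E = (8.314 * 310.15 / (1 * 96485)) * ln(139/26)
E = 44.8 mV


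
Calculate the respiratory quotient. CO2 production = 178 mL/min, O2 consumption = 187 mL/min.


RQ = VCO2 / VO2
RQ = 178 / 187
RQ = 0.9519


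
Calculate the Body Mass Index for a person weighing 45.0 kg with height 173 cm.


BMI = weight / height^2
height = 173 cm = 1.73 m
BMI = 45.0 / 1.73^2
BMI = 15.04 kg/m^2


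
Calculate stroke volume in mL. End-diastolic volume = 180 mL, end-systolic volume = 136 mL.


SV = EDV - ESV
SV = 180 - 136
SV = 44 mL


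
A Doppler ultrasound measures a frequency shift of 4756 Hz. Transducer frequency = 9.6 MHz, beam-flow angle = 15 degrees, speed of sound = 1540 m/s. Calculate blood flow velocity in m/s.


v = fd * c / (2 * f0 * cos(theta))
v = 4756 * 1540 / (2 * 9.6000e+06 * cos(15))
v = 0.3949 m/s


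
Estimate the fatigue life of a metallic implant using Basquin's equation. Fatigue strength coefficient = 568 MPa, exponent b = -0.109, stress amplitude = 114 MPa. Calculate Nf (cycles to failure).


sigma_a = sigma_f' * (2Nf)^b
2Nf = (sigma_a/sigma_f')^(1/b)
2Nf = (114/568)^(1/-0.109)
2Nf = 2503595
Nf = 1.2518e+06


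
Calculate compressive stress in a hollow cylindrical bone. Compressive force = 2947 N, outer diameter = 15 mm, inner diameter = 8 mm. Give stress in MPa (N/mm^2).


A = pi*(r_o^2 - r_i^2)
r_o = 7.5 mm, r_i = 4 mm
A = 126.449 mm^2
sigma = F/A = 2947 / 126.449
sigma = 23.31 MPa


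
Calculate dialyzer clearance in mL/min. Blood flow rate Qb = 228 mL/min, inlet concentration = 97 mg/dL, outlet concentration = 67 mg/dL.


K = Qb * (Cb_in - Cb_out) / Cb_in
K = 228 * (97 - 67) / 97
K = 70.52 mL/min


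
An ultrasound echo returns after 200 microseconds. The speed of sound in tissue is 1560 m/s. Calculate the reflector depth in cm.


depth = c * t / 2
t = 200 us = 2.0000e-04 s
depth = 1560 * 2.0000e-04 / 2
depth = 0.156 m = 15.6 cm


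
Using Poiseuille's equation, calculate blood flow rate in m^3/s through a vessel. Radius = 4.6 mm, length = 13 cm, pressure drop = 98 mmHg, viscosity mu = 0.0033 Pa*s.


Q = pi*r^4*dP / (8*mu*L)
r = 0.0046 m, L = 0.13 m
dP = 98 mmHg = 13065.556 Pa
Q = 0.005355 m^3/s


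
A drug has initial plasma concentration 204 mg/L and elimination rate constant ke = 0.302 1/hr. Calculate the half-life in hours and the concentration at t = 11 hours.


t_half = ln(2) / ke = 0.693147 / 0.302 = 2.295 hr
C(t) = C0 * exp(-ke*t) = 204 * exp(-0.302*11)
C(11) = 7.36 mg/L


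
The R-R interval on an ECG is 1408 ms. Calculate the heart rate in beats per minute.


HR = 60 / RR_interval(s)
RR = 1408 ms = 1.408 s
HR = 60 / 1.408 = 42.61 bpm


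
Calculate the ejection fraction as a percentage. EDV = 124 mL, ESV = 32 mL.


SV = EDV - ESV = 124 - 32 = 92 mL
EF = SV/EDV * 100 = 92/124 * 100
EF = 74.19%


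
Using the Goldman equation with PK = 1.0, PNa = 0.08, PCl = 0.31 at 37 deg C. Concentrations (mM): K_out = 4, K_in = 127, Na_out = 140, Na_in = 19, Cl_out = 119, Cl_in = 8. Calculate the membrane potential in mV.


Vm = (RT/F)*ln((PK*Ko + PNa*Nao + PCl*Cli)/(PK*Ki + PNa*Nai + PCl*Clo))
Numer = 17.68, Denom = 165.41
Vm = -59.76 mV


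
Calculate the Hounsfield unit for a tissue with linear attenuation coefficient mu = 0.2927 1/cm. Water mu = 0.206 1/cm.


HU = ((mu_tissue - mu_water) / mu_water) * 1000
HU = ((0.2927 - 0.206) / 0.206) * 1000
HU = 420.9


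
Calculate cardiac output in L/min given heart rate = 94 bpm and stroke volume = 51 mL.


CO = HR * SV
CO = 94 * 51 / 1000
CO = 4.794 L/min


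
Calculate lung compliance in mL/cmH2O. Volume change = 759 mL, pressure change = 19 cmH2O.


C = dV / dP
C = 759 / 19
C = 39.95 mL/cmH2O


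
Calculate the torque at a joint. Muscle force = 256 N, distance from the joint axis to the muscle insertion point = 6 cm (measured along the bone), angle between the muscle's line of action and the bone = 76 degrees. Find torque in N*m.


Torque = F * d * sin(theta)   (moment arm = d*sin(theta))
d = 6 cm = 0.06 m
Torque = 256 * 0.06 * sin(76)
Torque = 14.9 N*m


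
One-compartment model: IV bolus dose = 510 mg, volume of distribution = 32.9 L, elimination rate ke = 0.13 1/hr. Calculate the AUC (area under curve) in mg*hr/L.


C0 = Dose/Vd = 510/32.9 = 15.5015 mg/L
AUC = C0/ke = 15.5015/0.13
AUC = 119.2 mg*hr/L


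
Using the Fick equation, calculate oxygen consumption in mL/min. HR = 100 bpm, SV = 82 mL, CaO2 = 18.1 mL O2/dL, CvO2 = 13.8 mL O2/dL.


CO = HR*SV = 100*82/1000 = 8.2 L/min
a-v O2 diff = 18.1 - 13.8 = 4.3 mL/dL
VO2 = CO * (CaO2-CvO2) * 10 dL/L
VO2 = 8.2 * 4.3 * 10
VO2 = 352.6 mL/min


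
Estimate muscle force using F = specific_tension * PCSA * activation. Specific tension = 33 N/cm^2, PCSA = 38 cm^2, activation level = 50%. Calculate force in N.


F = sigma * PCSA * activation
F = 33 * 38 * 0.5
F = 627 N


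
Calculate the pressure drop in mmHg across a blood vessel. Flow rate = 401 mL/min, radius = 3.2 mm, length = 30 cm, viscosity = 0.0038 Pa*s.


dP = 8*mu*L*Q / (pi*r^4)
Q = 401 mL/min = 6.68333e-06 m^3/s
dP = 185.028 Pa = 185.028 / 133.322 mmHg = 1.388 mmHg


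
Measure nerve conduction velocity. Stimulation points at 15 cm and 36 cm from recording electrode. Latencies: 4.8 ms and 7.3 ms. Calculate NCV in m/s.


Distance = (36 - 15) / 100 = 0.21 m
dt = (7.3 - 4.8) / 1000 = 0.0025 s
NCV = dist / dt = 84 m/s


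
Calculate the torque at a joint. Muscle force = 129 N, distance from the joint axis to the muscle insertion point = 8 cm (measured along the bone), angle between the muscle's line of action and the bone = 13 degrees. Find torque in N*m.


Torque = F * d * sin(theta)   (moment arm = d*sin(theta))
d = 8 cm = 0.08 m
Torque = 129 * 0.08 * sin(13)
Torque = 2.321 N*m


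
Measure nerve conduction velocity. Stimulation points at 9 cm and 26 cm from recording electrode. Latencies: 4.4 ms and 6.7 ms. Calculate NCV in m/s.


Distance = (26 - 9) / 100 = 0.17 m
dt = (6.7 - 4.4) / 1000 = 0.0023 s
NCV = dist / dt = 73.91 m/s


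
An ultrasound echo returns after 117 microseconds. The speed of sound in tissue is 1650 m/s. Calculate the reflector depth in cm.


depth = c * t / 2
t = 117 us = 1.1700e-04 s
depth = 1650 * 1.1700e-04 / 2
depth = 0.096525 m = 9.6525 cm


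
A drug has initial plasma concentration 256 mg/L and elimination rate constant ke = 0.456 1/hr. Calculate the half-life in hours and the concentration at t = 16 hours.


t_half = ln(2) / ke = 0.693147 / 0.456 = 1.52 hr
C(t) = C0 * exp(-ke*t) = 256 * exp(-0.456*16)
C(16) = 0.1736 mg/L


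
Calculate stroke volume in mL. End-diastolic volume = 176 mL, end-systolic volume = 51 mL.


SV = EDV - ESV
SV = 176 - 51
SV = 125 mL


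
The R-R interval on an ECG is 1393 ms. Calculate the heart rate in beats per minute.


HR = 60 / RR_interval(s)
RR = 1393 ms = 1.393 s
HR = 60 / 1.393 = 43.07 bpm


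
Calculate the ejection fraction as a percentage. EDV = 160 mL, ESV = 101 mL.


SV = EDV - ESV = 160 - 101 = 59 mL
EF = SV/EDV * 100 = 59/160 * 100
EF = 36.88%


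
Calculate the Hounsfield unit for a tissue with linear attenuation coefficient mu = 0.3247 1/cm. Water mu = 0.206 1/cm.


HU = ((mu_tissue - mu_water) / mu_water) * 1000
HU = ((0.3247 - 0.206) / 0.206) * 1000
HU = 576.2


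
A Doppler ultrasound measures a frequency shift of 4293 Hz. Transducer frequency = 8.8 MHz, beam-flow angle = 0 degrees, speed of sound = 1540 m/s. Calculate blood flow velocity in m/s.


v = fd * c / (2 * f0 * cos(theta))
v = 4293 * 1540 / (2 * 8.8000e+06 * cos(0))
v = 0.3756 m/s


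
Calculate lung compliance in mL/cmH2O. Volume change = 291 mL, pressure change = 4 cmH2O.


C = dV / dP
C = 291 / 4
C = 72.75 mL/cmH2O


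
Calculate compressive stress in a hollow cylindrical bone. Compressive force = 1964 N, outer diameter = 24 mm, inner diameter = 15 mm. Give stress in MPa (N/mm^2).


A = pi*(r_o^2 - r_i^2)
r_o = 12 mm, r_i = 7.5 mm
A = 275.675 mm^2
sigma = F/A = 1964 / 275.675
sigma = 7.124 MPa


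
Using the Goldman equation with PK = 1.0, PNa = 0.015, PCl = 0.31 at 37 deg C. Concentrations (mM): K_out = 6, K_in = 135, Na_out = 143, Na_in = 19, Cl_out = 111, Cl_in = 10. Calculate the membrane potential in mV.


Vm = (RT/F)*ln((PK*Ko + PNa*Nao + PCl*Cli)/(PK*Ki + PNa*Nai + PCl*Clo))
Numer = 11.245, Denom = 169.695
Vm = -72.53 mV


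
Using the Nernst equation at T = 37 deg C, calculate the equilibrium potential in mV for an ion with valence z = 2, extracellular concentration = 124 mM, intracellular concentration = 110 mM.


E = (RT/(zF)) * ln(C_out/C_in)
T = 37 + 273.15 = 310.15 K
E = (8.314 * 310.15 / (2 * 96485)) * ln(124/110)
E = 1.601 mV


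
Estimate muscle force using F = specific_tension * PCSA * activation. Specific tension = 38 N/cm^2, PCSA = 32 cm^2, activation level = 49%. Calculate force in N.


F = sigma * PCSA * activation
F = 38 * 32 * 0.49
F = 595.8 N


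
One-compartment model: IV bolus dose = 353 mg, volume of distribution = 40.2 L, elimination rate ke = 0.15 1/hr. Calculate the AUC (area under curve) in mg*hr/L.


C0 = Dose/Vd = 353/40.2 = 8.78109 mg/L
AUC = C0/ke = 8.78109/0.15
AUC = 58.54 mg*hr/L


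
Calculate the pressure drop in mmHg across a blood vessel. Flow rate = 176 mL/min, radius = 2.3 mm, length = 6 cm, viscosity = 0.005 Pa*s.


dP = 8*mu*L*Q / (pi*r^4)
Q = 176 mL/min = 2.93333e-06 m^3/s
dP = 80.0776 Pa = 80.0776 / 133.322 mmHg = 0.6006 mmHg


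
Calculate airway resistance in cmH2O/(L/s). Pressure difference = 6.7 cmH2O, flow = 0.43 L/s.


R = dP / flow
R = 6.7 / 0.43
R = 15.58 cmH2O/(L/s)


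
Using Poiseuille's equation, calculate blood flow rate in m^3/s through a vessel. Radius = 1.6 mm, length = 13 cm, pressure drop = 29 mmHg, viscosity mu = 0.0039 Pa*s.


Q = pi*r^4*dP / (8*mu*L)
r = 0.0016 m, L = 0.13 m
dP = 29 mmHg = 3866.338 Pa
Q = 1.9626e-05 m^3/s
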